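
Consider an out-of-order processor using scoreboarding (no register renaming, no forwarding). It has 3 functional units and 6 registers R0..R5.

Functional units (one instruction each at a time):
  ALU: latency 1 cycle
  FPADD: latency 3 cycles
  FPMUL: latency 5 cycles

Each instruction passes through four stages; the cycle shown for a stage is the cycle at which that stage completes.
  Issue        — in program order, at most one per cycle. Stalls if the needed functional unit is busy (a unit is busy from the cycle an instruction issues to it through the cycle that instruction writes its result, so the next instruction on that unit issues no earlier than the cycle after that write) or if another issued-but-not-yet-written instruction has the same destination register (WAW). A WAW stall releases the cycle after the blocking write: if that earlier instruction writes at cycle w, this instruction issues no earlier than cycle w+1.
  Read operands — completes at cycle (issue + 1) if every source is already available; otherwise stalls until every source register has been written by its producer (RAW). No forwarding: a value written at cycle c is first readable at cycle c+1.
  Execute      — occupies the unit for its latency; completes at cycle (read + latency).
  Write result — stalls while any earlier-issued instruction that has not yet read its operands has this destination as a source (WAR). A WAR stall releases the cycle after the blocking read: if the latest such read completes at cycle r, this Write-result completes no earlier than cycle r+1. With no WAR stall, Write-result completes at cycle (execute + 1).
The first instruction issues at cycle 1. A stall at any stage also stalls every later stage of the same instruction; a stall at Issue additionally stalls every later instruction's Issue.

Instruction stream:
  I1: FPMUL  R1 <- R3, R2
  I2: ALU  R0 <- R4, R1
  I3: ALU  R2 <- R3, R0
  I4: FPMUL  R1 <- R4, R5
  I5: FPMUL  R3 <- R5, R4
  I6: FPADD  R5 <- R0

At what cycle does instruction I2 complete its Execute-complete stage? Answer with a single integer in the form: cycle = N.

cycle = 10

[I1] 1/2/7/8
[I2] 2/9/10/11  (RAW R1: wait I1 write@8)
[I3] 12/13/14/15  (struct: ALU busy until I2 writes@11)
[I4] 13/14/19/20
[I5] 21/22/27/28  (struct: FPMUL busy until I4 writes@20)
[I6] 22/23/26/27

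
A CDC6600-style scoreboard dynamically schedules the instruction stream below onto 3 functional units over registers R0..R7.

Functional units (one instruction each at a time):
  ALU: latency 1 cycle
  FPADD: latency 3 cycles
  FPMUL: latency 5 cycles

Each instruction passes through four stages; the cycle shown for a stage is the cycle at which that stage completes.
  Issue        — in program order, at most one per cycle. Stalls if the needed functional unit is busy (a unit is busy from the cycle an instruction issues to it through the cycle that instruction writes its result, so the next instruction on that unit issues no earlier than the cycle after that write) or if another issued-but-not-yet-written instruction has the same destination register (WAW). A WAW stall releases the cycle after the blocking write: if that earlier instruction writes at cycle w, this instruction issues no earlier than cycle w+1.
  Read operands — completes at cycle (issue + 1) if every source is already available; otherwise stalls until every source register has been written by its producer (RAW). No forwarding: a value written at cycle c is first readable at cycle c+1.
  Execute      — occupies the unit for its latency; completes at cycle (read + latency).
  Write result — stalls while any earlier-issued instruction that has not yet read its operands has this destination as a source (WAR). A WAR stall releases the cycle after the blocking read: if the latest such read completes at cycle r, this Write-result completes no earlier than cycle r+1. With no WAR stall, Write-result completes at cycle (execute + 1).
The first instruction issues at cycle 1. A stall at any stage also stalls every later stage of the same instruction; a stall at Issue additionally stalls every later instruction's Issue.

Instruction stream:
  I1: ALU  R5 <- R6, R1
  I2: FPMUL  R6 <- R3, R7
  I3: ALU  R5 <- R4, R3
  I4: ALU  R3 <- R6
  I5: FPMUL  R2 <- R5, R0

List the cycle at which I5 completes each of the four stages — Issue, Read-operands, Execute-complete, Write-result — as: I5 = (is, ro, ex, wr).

I5 = (10, 11, 16, 17)

c1: issue I1 (ALU)
c2: I1 read-ops; issue I2 (FPMUL)
c3: I1 finished on ALU; I2 read-ops
c4: I1→R5
c5: issue I3 (ALU)
c6: I3 read-ops
c7: I3 finished on ALU
c8: I2 finished on FPMUL; I3→R5
c9: I2→R6; issue I4 (ALU)
c10: I4 read-ops; issue I5 (FPMUL)
c11: I4 finished on ALU; I5 read-ops
c12: I4→R3
c16: I5 finished on FPMUL
c17: I5→R2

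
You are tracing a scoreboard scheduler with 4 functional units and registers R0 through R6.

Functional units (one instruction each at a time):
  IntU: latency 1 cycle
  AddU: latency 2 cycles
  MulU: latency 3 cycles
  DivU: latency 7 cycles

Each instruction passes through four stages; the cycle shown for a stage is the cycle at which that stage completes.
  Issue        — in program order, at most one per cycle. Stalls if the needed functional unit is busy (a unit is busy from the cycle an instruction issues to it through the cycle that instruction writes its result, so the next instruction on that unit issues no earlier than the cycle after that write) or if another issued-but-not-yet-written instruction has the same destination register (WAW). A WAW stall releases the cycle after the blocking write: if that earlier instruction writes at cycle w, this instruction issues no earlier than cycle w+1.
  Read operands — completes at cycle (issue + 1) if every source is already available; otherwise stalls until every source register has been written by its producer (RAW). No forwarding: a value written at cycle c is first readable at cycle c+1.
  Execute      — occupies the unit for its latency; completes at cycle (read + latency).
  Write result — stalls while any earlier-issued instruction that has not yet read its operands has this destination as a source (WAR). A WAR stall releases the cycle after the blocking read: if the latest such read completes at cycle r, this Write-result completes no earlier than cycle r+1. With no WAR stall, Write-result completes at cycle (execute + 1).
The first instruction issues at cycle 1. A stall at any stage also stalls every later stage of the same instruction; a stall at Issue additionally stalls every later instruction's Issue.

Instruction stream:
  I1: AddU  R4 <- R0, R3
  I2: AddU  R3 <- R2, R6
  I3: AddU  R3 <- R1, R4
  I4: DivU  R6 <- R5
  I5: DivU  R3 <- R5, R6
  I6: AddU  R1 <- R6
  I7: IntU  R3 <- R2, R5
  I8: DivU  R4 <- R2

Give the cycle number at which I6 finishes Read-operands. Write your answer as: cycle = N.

cycle = 24

[1] I1 issues→AddU
[2] I1 reads
[4] I1 exec-done
[5] I1 writes R4
[6] I2 issues→AddU
[7] I2 reads
[9] I2 exec-done
[10] I2 writes R3
[11] I3 issues→AddU
[12] I3 reads · I4 issues→DivU
[13] I4 reads
[14] I3 exec-done
[15] I3 writes R3
[20] I4 exec-done
[21] I4 writes R6
[22] I5 issues→DivU
[23] I5 reads · I6 issues→AddU
[24] I6 reads
[26] I6 exec-done
[27] I6 writes R1
[30] I5 exec-done
[31] I5 writes R3
[32] I7 issues→IntU
[33] I7 reads · I8 issues→DivU
[34] I7 exec-done · I8 reads
[35] I7 writes R3
[41] I8 exec-done
[42] I8 writes R4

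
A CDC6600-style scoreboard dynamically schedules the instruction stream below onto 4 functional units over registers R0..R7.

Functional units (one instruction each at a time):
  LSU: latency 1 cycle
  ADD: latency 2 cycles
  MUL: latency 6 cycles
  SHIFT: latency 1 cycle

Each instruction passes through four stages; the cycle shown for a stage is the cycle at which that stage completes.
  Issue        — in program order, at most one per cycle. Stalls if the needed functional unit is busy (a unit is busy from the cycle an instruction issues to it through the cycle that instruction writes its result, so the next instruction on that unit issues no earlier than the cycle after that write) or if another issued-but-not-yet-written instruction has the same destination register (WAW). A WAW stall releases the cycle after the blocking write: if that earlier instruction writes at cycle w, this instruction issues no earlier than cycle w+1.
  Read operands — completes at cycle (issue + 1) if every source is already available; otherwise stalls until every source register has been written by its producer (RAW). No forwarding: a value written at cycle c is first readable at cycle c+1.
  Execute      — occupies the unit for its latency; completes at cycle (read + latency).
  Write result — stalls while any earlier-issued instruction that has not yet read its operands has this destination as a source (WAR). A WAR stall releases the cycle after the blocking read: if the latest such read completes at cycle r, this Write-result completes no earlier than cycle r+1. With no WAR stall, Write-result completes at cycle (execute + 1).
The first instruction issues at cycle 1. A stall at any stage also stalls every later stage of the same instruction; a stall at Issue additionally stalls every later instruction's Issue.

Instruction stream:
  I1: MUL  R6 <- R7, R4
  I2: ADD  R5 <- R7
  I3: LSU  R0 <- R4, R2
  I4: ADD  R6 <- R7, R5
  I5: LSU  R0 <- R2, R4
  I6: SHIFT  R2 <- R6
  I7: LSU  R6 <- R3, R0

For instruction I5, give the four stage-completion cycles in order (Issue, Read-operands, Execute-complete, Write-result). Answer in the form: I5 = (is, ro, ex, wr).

[1] I1→MUL
[2] I1 RO, I2→ADD
[3] I2 RO, I3→LSU
[4] I3 RO
[5] I2 EX, I3 EX
[6] I2 WR R5, I3 WR R0
[8] I1 EX
[9] I1 WR R6
[10] I4→ADD
[11] I4 RO, I5→LSU
[12] I5 RO, I6→SHIFT
[13] I4 EX, I5 EX
[14] I4 WR R6, I5 WR R0
[15] I6 RO, I7→LSU
[16] I6 EX, I7 RO
[17] I6 WR R2, I7 EX
[18] I7 WR R6

I5 = (11, 12, 13, 14)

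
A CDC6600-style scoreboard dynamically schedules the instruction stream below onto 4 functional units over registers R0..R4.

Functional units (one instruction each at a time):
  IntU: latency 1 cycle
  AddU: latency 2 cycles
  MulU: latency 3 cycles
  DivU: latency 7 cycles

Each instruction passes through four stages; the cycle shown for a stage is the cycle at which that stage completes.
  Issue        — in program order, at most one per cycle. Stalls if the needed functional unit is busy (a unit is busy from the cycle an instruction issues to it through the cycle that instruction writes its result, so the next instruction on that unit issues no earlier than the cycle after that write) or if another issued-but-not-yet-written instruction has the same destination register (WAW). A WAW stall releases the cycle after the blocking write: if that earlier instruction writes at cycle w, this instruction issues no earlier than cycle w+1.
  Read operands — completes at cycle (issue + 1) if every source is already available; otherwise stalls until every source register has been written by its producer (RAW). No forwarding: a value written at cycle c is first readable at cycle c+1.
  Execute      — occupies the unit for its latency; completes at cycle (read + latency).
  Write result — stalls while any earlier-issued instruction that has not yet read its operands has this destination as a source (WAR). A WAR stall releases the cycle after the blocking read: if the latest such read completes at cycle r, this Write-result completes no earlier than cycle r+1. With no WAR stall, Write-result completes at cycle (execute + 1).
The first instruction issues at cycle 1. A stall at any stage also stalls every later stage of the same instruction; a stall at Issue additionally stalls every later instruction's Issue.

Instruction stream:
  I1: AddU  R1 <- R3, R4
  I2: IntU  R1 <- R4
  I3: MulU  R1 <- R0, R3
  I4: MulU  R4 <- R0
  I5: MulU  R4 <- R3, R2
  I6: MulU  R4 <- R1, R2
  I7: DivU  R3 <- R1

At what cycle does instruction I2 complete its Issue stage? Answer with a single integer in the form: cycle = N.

I1: IS=1 RO=2 EX=4 WR=5
I2: IS=6 RO=7 EX=8 WR=9  [WAW R1: wait I1 write@5]
I3: IS=10 RO=11 EX=14 WR=15  [WAW R1: wait I2 write@9]
I4: IS=16 RO=17 EX=20 WR=21  [struct: MulU busy until I3 writes@15]
I5: IS=22 RO=23 EX=26 WR=27  [struct: MulU busy until I4 writes@21]
I6: IS=28 RO=29 EX=32 WR=33  [struct: MulU busy until I5 writes@27]
I7: IS=29 RO=30 EX=37 WR=38

cycle = 6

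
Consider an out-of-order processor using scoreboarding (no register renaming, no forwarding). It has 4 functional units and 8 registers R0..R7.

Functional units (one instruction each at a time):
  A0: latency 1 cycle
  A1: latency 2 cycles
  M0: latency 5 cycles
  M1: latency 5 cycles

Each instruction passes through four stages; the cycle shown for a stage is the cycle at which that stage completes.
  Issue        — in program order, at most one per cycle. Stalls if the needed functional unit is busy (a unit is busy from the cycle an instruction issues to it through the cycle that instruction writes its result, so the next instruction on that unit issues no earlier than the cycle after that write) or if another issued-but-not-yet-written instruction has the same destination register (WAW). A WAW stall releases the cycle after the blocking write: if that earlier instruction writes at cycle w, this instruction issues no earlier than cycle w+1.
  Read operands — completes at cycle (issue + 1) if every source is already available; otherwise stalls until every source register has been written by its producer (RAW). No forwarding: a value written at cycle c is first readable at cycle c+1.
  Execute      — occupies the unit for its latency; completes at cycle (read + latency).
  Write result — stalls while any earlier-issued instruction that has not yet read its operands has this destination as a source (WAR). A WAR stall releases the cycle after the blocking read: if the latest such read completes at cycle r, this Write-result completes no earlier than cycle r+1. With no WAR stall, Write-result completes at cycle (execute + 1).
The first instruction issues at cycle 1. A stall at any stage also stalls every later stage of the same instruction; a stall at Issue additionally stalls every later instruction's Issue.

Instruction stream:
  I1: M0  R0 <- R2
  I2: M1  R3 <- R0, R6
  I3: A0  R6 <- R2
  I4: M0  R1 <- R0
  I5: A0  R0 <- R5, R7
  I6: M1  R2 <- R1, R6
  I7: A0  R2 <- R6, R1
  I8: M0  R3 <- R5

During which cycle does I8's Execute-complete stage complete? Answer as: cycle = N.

t=1  I1 dispatched to M0
t=2  I1 operands ready | I2 dispatched to M1
t=3  I3 dispatched to A0
t=4  I3 operands ready
t=5  I3 complete
t=7  I1 complete
t=8  R0←I1
t=9  I2 operands ready | I4 dispatched to M0
t=10  R6←I3 | I4 operands ready
t=11  I5 dispatched to A0
t=12  I5 operands ready
t=13  I5 complete
t=14  I2 complete | R0←I5
t=15  R3←I2 | I4 complete
t=16  R1←I4 | I6 dispatched to M1
t=17  I6 operands ready
t=22  I6 complete
t=23  R2←I6
t=24  I7 dispatched to A0
t=25  I7 operands ready | I8 dispatched to M0
t=26  I7 complete | I8 operands ready
t=27  R2←I7
t=31  I8 complete
t=32  R3←I8

cycle = 31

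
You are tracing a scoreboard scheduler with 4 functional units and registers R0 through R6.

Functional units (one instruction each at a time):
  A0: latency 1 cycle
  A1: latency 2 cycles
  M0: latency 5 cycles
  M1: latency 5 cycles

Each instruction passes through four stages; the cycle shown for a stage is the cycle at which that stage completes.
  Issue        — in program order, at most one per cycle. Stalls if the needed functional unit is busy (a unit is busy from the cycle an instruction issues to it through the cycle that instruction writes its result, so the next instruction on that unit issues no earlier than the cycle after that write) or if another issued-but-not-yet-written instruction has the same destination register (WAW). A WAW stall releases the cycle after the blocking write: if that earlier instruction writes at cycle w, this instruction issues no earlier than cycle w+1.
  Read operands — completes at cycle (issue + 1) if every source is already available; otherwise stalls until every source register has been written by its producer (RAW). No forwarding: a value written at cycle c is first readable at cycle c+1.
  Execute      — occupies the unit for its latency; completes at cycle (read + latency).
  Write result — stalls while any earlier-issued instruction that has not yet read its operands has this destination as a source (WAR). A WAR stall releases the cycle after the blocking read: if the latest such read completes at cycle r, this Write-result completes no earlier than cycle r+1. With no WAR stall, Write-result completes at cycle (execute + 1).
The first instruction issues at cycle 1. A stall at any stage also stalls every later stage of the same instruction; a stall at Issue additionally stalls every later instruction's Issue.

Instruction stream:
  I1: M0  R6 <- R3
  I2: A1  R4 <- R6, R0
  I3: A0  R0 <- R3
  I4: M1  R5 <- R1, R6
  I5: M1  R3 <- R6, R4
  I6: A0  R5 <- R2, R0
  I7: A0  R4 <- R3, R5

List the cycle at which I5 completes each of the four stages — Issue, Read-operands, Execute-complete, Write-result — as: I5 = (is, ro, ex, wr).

c1: I1 dispatched to M0
c2: I1 operands ready · I2 dispatched to A1
c3: I3 dispatched to A0
c4: I3 operands ready · I4 dispatched to M1
c5: I3 complete
c7: I1 complete
c8: R6←I1
c9: I2 operands ready · I4 operands ready
c10: R0←I3
c11: I2 complete
c12: R4←I2
c14: I4 complete
c15: R5←I4
c16: I5 dispatched to M1
c17: I5 operands ready · I6 dispatched to A0
c18: I6 operands ready
c19: I6 complete
c20: R5←I6
c21: I7 dispatched to A0
c22: I5 complete
c23: R3←I5
c24: I7 operands ready
c25: I7 complete
c26: R4←I7

I5 = (16, 17, 22, 23)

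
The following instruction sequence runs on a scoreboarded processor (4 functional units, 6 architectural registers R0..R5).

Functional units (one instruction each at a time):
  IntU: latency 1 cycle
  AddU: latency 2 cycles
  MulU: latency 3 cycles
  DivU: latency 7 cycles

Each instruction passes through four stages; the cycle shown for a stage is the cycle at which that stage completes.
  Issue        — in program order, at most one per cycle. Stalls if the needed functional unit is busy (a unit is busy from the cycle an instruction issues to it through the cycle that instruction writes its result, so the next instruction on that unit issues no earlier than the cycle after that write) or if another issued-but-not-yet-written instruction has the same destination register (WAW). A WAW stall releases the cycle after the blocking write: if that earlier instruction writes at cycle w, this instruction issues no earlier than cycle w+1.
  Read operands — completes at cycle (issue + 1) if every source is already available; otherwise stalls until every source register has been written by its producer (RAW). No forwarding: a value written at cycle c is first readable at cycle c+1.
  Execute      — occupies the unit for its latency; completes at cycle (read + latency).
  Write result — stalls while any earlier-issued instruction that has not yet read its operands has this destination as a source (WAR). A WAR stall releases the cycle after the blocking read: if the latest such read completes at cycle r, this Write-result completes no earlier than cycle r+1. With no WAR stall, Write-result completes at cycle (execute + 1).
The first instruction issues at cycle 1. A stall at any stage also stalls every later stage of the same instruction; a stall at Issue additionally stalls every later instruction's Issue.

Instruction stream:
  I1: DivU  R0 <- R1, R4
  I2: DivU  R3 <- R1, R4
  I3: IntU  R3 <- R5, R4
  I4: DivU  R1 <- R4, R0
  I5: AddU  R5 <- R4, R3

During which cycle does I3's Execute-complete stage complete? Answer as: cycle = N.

cycle = 23

I1 -> (1, 2, 9, 10)
I2 -> (11, 12, 19, 20)  // struct: DivU busy until I1 writes@10
I3 -> (21, 22, 23, 24)  // WAW R3: wait I2 write@20
I4 -> (22, 23, 30, 31)
I5 -> (23, 25, 27, 28)  // RAW R3: wait I3 write@24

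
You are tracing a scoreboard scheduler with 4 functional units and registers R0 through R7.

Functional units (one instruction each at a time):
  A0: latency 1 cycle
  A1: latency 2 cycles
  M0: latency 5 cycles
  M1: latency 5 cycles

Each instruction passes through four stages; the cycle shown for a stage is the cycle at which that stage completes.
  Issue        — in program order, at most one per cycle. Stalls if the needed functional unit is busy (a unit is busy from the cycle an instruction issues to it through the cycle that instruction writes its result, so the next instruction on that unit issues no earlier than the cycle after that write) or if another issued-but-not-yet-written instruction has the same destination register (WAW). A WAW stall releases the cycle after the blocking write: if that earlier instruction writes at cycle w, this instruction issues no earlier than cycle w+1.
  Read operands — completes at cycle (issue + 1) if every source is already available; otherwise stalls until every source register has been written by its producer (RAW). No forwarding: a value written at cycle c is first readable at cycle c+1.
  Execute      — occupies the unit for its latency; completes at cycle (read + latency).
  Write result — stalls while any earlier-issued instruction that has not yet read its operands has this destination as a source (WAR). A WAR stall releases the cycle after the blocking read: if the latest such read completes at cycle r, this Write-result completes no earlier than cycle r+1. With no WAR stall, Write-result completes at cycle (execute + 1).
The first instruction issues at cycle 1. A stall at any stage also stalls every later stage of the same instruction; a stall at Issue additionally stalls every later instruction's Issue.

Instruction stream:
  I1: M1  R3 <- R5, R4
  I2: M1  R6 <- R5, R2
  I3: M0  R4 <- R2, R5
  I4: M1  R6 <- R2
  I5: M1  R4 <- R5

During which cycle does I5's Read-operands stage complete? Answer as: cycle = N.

1) issue 1, read 2, done 7, write 8
2) issue 9, read 10, done 15, write 16  <struct: M1 busy until I1 writes@8>
3) issue 10, read 11, done 16, write 17
4) issue 17, read 18, done 23, write 24  <struct: M1 busy until I2 writes@16>
5) issue 25, read 26, done 31, write 32  <struct: M1 busy until I4 writes@24>

cycle = 26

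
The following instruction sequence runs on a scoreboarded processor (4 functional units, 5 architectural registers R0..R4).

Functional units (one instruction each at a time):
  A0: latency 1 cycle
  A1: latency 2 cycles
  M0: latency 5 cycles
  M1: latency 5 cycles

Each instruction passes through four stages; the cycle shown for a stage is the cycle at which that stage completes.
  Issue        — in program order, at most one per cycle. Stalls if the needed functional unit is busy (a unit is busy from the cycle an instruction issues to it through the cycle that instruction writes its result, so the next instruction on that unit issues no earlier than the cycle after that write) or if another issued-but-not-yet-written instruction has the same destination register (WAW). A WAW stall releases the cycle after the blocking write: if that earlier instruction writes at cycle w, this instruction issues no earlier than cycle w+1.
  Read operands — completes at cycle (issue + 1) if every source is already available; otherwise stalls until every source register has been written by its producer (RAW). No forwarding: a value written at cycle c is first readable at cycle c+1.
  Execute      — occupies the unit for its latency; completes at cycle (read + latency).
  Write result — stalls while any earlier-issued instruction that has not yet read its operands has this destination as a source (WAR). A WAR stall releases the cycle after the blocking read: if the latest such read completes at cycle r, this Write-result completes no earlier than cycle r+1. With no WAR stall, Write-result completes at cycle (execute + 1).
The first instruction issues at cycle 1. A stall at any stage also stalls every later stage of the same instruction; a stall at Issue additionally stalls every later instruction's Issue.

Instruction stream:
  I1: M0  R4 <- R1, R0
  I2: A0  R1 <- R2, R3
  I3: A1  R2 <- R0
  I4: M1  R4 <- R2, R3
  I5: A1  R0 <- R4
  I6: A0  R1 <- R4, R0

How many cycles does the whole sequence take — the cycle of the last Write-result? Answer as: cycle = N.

I1 -> (1, 2, 7, 8)
I2 -> (2, 3, 4, 5)
I3 -> (3, 4, 6, 7)
I4 -> (9, 10, 15, 16)  // WAW R4: wait I1 write@8
I5 -> (10, 17, 19, 20)  // RAW R4: wait I4 write@16
I6 -> (11, 21, 22, 23)  // RAW R0: wait I5 write@20

cycle = 23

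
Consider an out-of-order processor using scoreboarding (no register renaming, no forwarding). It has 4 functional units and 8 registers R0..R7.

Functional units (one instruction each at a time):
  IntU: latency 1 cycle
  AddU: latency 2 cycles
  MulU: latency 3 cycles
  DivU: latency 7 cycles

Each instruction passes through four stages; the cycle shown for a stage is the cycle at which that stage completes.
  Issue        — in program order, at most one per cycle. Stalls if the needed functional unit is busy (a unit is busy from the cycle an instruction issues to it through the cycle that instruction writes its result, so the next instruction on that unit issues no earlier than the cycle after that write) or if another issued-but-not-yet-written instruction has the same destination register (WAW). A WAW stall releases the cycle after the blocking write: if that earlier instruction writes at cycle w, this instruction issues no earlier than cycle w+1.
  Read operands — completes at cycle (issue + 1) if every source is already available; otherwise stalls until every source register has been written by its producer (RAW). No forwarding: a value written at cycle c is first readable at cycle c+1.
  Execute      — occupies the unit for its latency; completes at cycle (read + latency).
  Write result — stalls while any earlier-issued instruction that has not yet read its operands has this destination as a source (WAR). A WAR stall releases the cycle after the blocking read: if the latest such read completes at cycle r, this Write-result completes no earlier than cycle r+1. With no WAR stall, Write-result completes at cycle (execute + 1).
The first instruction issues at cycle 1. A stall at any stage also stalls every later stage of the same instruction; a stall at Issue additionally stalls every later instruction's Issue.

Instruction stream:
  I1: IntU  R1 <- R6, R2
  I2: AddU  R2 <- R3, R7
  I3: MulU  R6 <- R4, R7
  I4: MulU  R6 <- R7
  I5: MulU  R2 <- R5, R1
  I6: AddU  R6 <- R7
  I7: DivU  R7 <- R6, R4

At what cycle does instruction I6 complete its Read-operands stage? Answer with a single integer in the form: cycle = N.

  I1 | 1 | 2 | 3 | 4
  I2 | 2 | 3 | 5 | 6
  I3 | 3 | 4 | 7 | 8
  I4 | 9 | 10 | 13 | 14   struct: MulU busy until I3 writes@8
  I5 | 15 | 16 | 19 | 20   struct: MulU busy until I4 writes@14
  I6 | 16 | 17 | 19 | 20
  I7 | 17 | 21 | 28 | 29   RAW R6: wait I6 write@20

cycle = 17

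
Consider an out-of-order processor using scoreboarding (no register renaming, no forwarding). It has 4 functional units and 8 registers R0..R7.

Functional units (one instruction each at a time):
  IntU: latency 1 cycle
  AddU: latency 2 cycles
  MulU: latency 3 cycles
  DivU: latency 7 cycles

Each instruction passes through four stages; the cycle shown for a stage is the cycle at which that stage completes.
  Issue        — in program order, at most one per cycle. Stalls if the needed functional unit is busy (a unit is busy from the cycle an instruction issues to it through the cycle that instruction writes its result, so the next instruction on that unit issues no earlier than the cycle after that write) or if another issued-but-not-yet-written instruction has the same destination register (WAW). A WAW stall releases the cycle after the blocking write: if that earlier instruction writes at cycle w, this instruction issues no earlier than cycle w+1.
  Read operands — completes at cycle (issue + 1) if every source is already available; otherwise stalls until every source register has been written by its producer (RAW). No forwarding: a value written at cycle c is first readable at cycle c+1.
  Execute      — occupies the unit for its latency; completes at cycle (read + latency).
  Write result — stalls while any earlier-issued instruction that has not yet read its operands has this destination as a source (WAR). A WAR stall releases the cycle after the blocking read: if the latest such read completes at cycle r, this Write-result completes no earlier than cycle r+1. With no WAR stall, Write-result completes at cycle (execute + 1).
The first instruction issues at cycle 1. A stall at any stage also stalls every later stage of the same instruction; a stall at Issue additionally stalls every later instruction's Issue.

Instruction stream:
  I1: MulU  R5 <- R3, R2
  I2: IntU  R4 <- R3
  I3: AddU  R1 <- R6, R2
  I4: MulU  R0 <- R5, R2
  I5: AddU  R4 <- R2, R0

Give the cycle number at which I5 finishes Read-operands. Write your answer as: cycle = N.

cycle = 13

I1  is:1  ro:2  ex:5  wr:6
I2  is:2  ro:3  ex:4  wr:5
I3  is:3  ro:4  ex:6  wr:7
I4  is:7  ro:8  ex:11  wr:12  — struct: MulU busy until I1 writes@6
I5  is:8  ro:13  ex:15  wr:16  — RAW R0: wait I4 write@12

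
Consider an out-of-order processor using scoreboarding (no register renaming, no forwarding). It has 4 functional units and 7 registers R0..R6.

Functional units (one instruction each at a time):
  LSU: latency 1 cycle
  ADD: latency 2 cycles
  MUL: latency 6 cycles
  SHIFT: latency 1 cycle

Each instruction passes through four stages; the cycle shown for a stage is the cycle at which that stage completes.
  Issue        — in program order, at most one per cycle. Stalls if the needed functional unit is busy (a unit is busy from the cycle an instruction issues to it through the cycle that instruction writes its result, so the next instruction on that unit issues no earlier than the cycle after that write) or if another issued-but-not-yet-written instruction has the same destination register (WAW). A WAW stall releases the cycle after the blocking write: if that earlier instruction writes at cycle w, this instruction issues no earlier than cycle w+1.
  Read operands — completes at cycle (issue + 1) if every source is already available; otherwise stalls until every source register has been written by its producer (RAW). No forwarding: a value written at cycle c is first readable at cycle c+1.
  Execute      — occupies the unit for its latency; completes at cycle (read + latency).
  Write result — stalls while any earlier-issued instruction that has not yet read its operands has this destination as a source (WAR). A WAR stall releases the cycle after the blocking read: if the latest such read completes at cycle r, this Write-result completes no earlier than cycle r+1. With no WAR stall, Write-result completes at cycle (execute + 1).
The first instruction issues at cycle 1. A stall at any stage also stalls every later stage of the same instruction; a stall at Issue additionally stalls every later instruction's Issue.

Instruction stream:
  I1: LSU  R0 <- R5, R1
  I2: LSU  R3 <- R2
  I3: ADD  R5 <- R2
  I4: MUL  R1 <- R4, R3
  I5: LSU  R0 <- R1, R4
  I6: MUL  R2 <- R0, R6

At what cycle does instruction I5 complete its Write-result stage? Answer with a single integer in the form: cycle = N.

t=1  I1 issues→LSU
t=2  I1 reads
t=3  I1 exec-done
t=4  I1 writes R0
t=5  I2 issues→LSU
t=6  I2 reads, I3 issues→ADD
t=7  I2 exec-done, I3 reads, I4 issues→MUL
t=8  I2 writes R3
t=9  I3 exec-done, I4 reads, I5 issues→LSU
t=10  I3 writes R5
t=15  I4 exec-done
t=16  I4 writes R1
t=17  I5 reads, I6 issues→MUL
t=18  I5 exec-done
t=19  I5 writes R0
t=20  I6 reads
t=26  I6 exec-done
t=27  I6 writes R2

cycle = 19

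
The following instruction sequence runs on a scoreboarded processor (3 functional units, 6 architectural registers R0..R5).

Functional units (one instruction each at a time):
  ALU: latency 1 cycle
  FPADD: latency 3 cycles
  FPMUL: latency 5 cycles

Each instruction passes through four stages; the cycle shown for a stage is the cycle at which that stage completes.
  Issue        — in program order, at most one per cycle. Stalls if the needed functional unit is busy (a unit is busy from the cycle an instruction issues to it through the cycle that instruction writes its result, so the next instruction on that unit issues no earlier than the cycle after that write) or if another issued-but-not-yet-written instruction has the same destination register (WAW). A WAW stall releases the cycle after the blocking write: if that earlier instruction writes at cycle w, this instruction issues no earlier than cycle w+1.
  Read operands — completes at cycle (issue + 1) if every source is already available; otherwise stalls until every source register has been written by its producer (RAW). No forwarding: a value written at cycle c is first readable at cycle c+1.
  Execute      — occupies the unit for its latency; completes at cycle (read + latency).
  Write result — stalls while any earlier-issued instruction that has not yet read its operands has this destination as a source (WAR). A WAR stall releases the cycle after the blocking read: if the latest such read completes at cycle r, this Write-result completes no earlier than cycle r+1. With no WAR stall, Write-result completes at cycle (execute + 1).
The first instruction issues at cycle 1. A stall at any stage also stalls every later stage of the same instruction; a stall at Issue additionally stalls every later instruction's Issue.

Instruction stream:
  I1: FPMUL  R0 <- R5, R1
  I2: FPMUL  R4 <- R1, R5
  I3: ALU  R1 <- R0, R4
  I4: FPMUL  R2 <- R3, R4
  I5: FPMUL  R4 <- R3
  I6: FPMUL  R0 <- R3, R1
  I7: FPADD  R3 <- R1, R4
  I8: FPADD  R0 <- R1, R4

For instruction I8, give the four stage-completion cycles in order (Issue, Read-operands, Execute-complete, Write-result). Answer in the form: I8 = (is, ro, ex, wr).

[1] I1→FPMUL
[2] I1 RO
[7] I1 EX
[8] I1 WR R0
[9] I2→FPMUL
[10] I2 RO · I3→ALU
[15] I2 EX
[16] I2 WR R4
[17] I3 RO · I4→FPMUL
[18] I3 EX · I4 RO
[19] I3 WR R1
[23] I4 EX
[24] I4 WR R2
[25] I5→FPMUL
[26] I5 RO
[31] I5 EX
[32] I5 WR R4
[33] I6→FPMUL
[34] I6 RO · I7→FPADD
[35] I7 RO
[38] I7 EX
[39] I6 EX · I7 WR R3
[40] I6 WR R0
[41] I8→FPADD
[42] I8 RO
[45] I8 EX
[46] I8 WR R0

I8 = (41, 42, 45, 46)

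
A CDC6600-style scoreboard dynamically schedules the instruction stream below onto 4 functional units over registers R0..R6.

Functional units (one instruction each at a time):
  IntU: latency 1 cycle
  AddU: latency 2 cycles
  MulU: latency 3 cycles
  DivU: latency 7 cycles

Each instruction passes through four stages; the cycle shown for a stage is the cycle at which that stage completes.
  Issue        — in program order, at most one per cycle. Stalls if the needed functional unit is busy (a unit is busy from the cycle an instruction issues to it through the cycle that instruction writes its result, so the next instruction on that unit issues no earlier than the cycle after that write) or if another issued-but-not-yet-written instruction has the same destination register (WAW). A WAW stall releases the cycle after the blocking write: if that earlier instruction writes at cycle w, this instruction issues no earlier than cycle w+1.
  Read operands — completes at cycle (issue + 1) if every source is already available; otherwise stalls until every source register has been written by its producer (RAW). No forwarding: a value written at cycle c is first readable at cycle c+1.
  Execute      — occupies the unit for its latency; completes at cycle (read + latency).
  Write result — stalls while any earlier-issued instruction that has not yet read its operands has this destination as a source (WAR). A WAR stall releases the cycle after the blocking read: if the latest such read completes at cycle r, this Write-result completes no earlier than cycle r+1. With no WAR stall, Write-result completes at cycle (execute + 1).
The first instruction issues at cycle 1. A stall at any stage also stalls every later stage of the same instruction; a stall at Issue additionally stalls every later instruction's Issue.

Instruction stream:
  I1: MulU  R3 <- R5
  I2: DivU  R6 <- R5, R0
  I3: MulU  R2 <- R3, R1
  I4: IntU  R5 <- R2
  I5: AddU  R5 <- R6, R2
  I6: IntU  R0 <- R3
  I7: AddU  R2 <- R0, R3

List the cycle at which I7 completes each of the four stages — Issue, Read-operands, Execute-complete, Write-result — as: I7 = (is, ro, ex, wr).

I1: IS=1 RO=2 EX=5 WR=6
I2: IS=2 RO=3 EX=10 WR=11
I3: IS=7 RO=8 EX=11 WR=12  [struct: MulU busy until I1 writes@6]
I4: IS=8 RO=13 EX=14 WR=15  [RAW R2: wait I3 write@12]
I5: IS=16 RO=17 EX=19 WR=20  [WAW R5: wait I4 write@15]
I6: IS=17 RO=18 EX=19 WR=20
I7: IS=21 RO=22 EX=24 WR=25  [struct: AddU busy until I5 writes@20]

I7 = (21, 22, 24, 25)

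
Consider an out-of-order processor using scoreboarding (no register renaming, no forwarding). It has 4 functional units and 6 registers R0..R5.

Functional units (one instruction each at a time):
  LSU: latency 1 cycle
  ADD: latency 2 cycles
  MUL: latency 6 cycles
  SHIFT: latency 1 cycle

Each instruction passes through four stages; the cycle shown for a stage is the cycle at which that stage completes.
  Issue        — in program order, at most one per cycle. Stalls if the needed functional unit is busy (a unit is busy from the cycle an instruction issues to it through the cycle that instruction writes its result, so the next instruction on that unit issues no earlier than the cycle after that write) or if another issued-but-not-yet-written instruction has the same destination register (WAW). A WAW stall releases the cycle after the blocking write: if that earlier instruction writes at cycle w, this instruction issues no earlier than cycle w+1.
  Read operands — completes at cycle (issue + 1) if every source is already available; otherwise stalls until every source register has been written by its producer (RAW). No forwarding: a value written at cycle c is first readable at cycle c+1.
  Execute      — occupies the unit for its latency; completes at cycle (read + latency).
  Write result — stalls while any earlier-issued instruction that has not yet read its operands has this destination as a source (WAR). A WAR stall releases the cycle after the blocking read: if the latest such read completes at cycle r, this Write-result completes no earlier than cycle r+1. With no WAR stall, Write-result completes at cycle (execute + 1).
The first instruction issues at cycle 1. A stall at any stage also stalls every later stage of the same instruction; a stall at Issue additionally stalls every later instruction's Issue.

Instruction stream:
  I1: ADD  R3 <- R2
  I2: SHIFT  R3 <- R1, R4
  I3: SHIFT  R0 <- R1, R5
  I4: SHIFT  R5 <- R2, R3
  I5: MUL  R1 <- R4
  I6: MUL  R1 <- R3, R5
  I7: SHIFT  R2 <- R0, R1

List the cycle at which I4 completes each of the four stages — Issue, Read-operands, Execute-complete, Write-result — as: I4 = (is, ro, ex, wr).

  I1 | 1 | 2 | 4 | 5
  I2 | 6 | 7 | 8 | 9   WAW R3: wait I1 write@5
  I3 | 10 | 11 | 12 | 13   struct: SHIFT busy until I2 writes@9
  I4 | 14 | 15 | 16 | 17   struct: SHIFT busy until I3 writes@13
  I5 | 15 | 16 | 22 | 23
  I6 | 24 | 25 | 31 | 32   struct: MUL busy until I5 writes@23
  I7 | 25 | 33 | 34 | 35   RAW R1: wait I6 write@32

I4 = (14, 15, 16, 17)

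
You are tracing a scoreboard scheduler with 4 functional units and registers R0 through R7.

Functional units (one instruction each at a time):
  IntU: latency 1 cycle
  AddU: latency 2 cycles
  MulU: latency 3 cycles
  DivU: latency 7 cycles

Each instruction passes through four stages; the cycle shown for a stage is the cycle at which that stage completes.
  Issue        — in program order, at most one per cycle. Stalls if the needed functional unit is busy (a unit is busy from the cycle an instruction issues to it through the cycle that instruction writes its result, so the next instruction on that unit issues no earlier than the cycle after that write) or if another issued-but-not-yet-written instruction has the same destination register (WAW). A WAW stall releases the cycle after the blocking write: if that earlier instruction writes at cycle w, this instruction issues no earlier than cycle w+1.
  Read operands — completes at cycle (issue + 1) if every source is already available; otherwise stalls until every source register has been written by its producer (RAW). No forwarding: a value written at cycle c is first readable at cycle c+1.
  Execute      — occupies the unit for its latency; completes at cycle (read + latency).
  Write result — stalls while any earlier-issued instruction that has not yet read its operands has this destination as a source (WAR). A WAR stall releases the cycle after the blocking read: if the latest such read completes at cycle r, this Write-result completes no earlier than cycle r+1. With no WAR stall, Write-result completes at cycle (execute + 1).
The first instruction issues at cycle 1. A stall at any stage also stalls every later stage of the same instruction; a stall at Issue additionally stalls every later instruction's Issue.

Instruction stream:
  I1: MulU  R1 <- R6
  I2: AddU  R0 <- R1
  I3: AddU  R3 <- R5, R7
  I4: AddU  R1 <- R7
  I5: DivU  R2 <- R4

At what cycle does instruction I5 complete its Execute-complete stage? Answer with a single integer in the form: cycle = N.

cycle = 25

c1: I1→MulU
c2: I1 RO · I2→AddU
c5: I1 EX
c6: I1 WR R1
c7: I2 RO
c9: I2 EX
c10: I2 WR R0
c11: I3→AddU
c12: I3 RO
c14: I3 EX
c15: I3 WR R3
c16: I4→AddU
c17: I4 RO · I5→DivU
c18: I5 RO
c19: I4 EX
c20: I4 WR R1
c25: I5 EX
c26: I5 WR R2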